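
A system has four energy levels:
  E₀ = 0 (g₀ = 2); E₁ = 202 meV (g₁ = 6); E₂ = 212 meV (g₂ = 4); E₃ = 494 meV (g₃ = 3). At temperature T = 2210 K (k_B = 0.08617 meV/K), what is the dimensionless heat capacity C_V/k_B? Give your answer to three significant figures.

k_BT = 0.08617 × 2210 K = 190.44 meV.
Eᵢ/kT = 0, 1.0607, 1.1132, 2.5940.
Z = Σ gᵢe^(−Eᵢ/kT) = 2·e^(−0) + 6·e^(−1.0607) + 4·e^(−1.1132) + 3·e^(−2.5940) = 2.0000 + 2.0773 + 1.3140 + 0.22416 = 5.6155.
⟨E⟩ = 144.05 meV, ⟨E²⟩ = 35352 meV².
C_V/k_B = (⟨E²⟩ − ⟨E⟩²)/(kT)² = (35352 − 20750)/36267 = 0.403.

0.403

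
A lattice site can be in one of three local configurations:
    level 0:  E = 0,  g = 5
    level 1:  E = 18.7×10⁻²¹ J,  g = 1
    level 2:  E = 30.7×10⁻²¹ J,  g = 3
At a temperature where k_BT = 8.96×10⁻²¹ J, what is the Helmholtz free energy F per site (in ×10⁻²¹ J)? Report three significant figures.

Eᵢ/kT = 0, 2.0871, 3.4263.
Z = Σ gᵢe^(−Eᵢ/kT) = 5·e^(−0) + 1·e^(−2.0871) + 3·e^(−3.4263) = 5.0000 + 0.12405 + 0.097521 = 5.2216.
F = −kT ln Z = −8.96 × ln(5.2216) = −8.96 × 1.6528 = -14.8 ×10⁻²¹ J.

-14.8 ×10⁻²¹ J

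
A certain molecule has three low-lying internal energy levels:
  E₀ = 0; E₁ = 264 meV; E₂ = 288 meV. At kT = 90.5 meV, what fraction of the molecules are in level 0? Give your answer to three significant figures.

0.913

Eᵢ/kT = 0, 2.9171, 3.1823.
Z = Σ e^(−Eᵢ/kT) = e^(−0) + e^(−2.9171) + e^(−3.1823) = 1.0000 + 0.054090 + 0.041490 = 1.0956.
P₀ = e^(−E₀/kT) / Z = 1.0000/1.0956 = 0.913.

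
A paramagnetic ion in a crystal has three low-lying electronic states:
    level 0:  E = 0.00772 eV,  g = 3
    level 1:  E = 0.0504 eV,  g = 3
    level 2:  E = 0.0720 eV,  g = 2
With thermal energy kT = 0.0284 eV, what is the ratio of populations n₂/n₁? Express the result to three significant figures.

n₂/n₁ = (g₂/g₁) exp[−(E₂−E₁)/kT] = (2/3) × exp(−(0.0216 eV)/(0.0284 eV)) = (2/3) × exp(-0.76056) = 0.312.

0.312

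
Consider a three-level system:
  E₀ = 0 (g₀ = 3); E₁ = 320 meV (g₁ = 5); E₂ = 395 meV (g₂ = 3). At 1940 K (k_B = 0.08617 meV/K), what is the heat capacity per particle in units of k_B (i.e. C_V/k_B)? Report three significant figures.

0.797

k_BT = 0.08617 × 1940 K = 167.17 meV.
Eᵢ/kT = 0, 1.9142, 2.3629.
Z = Σ gᵢe^(−Eᵢ/kT) = 3·e^(−0) + 5·e^(−1.9142) + 3·e^(−2.3629) = 3.0000 + 0.73730 + 0.28244 = 4.0197.
⟨E⟩ = 86.449 meV, ⟨E²⟩ = 29745 meV².
C_V/k_B = (⟨E²⟩ − ⟨E⟩²)/(kT)² = (29745 − 7473.4)/27946 = 0.797.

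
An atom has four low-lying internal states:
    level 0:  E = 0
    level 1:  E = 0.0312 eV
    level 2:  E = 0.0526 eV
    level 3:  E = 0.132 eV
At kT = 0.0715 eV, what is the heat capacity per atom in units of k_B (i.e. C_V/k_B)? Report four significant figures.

0.2386

Eᵢ/kT = 0, 0.436364, 0.735664, 1.84615.
Z = Σ e^(−Eᵢ/kT) = e^(−0) + e^(−0.436364) + e^(−0.735664) + e^(−1.84615) = 1.00000 + 0.646382 + 0.479187 + 0.157844 = 2.28341.
⟨E⟩ = 0.0289951 eV, ⟨E²⟩ = 0.00206064 eV².
C_V/k_B = (⟨E²⟩ − ⟨E⟩²)/(kT)² = (0.00206064 − 0.000840716)/0.00511225 = 0.2386.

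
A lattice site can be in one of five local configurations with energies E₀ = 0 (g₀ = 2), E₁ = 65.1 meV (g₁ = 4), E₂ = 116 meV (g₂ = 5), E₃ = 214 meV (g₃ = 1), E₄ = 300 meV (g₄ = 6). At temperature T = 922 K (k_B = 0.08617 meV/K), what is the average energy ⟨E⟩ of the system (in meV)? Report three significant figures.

k_BT = 0.08617 × 922 K = 79.449 meV.
Eᵢ/kT = 0, 0.81939, 1.4601, 2.6936, 3.7760.
Z = Σ gᵢe^(−Eᵢ/kT) = 2·e^(−0) + 4·e^(−0.81939) + 5·e^(−1.4601) + 1·e^(−2.6936) + 6·e^(−3.7760) = 2.0000 + 1.7628 + 1.1611 + 0.067637 + 0.13748 = 5.1290.
⟨E⟩ = Σ Eᵢ gᵢe^(−Eᵢ/kT) / Z = (0·2.0000 + 65.1·1.7628 + 116·1.1611 + 214·0.067637 + 300·0.13748) / 5.1290 = 59.5 meV.

59.5 meV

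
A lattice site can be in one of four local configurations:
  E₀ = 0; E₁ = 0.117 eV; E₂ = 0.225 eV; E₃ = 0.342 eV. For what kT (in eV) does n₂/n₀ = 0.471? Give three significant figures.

0.299 eV

n₂/n₀ = exp[−(E₂−E₀)/kT] = 0.471.
⇒ (E₂−E₀)/kT = ln(1/0.471) = ln(2.1231) = 0.75288.
kT = 0.225 eV / 0.75288 = 0.299 eV.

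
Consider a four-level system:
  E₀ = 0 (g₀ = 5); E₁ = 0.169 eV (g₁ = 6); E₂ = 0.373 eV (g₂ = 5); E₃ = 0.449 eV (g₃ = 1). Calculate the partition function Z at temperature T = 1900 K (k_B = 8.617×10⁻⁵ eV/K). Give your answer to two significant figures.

Z = 7.7

k_BT = 8.617×10⁻⁵ × 1900 K = 0.1637 eV.
Eᵢ/kT = 0, 1.032, 2.279, 2.743.
Z = Σ gᵢe^(−Eᵢ/kT) = 5·e^(−0) + 6·e^(−1.032) + 5·e^(−2.279) + 1·e^(−2.743) = 5.000 + 2.138 + 0.5119 + 0.06438 = 7.714.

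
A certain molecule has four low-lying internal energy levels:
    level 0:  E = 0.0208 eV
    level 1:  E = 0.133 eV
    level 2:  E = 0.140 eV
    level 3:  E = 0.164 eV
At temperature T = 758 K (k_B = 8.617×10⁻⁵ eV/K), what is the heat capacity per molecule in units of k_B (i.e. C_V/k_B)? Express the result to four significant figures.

k_BT = 8.617×10⁻⁵ × 758 K = 0.0653169 eV.
Eᵢ/kT = 0.318447, 2.03623, 2.14340, 2.51084.
Z = Σ e^(−Eᵢ/kT) = e^(−0.318447) + e^(−2.03623) + e^(−2.14340) + e^(−2.51084) = 0.727278 + 0.130520 + 0.117255 + 0.0812000 = 1.05625.
⟨E⟩ = 0.0589056 eV, ⟨E²⟩ = 0.00672717 eV².
C_V/k_B = (⟨E²⟩ − ⟨E⟩²)/(kT)² = (0.00672717 − 0.00346987)/0.00426630 = 0.7635.

0.7635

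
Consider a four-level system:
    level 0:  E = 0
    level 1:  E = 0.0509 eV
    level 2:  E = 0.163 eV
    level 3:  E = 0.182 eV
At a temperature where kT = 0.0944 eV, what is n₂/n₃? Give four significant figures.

n₂/n₃ = exp[−(E₂−E₃)/kT] = exp(−(-0.019 eV)/(0.0944 eV)) = exp(0.201271) = 1.223.

1.223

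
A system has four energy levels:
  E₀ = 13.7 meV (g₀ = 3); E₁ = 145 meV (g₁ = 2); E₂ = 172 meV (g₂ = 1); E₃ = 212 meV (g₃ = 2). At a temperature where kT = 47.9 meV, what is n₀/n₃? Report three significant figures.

n₀/n₃ = (g₀/g₃) exp[−(E₀−E₃)/kT] = (3/2) × exp(−(-198.3 meV)/(47.9 meV)) = (3/2) × exp(4.1399) = 94.2.

94.2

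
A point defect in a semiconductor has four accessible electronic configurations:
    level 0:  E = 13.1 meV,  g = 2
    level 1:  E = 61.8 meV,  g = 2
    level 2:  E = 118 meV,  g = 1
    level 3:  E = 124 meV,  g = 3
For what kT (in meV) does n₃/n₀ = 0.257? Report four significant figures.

62.86 meV

n₃/n₀ = (g₃/g₀) exp[−(E₃−E₀)/kT] = 0.257.
⇒ (E₃−E₀)/kT = ln((3/2)/0.257) = ln(5.83658) = 1.76415.
kT = 110.9 meV / 1.76415 = 62.86 meV.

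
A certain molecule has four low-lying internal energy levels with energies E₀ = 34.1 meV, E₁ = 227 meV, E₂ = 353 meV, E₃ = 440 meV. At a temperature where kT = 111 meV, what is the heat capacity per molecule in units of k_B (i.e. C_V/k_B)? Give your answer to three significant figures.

Eᵢ/kT = 0.30721, 2.0450, 3.1802, 3.9640.
Z = Σ e^(−Eᵢ/kT) = e^(−0.30721) + e^(−2.0450) + e^(−3.1802) + e^(−3.9640) = 0.73550 + 0.12938 + 0.041577 + 0.018987 = 0.92544.
⟨E⟩ = 83.723 meV, ⟨E²⟩ = 17698 meV².
C_V/k_B = (⟨E²⟩ − ⟨E⟩²)/(kT)² = (17698 − 7009.5)/12321 = 0.868.

0.868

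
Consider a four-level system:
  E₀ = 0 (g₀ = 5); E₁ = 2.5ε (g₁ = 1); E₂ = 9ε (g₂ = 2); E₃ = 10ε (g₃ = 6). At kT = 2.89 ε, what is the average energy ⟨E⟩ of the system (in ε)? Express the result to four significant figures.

Eᵢ/kT = 0, 0.865052, 3.11419, 3.46021.
Z = Σ gᵢe^(−Eᵢ/kT) = 5·e^(−0) + 1·e^(−0.865052) + 2·e^(−3.11419) + 6·e^(−3.46021) = 5.00000 + 0.421030 + 0.0888289 + 0.188539 = 5.69840.
⟨E⟩ = Σ Eᵢ gᵢe^(−Eᵢ/kT) / Z = (0·5.00000 + 2.5·0.421030 + 9·0.0888289 + 10·0.188539) / 5.69840 = 0.6559 ε.

0.6559 ε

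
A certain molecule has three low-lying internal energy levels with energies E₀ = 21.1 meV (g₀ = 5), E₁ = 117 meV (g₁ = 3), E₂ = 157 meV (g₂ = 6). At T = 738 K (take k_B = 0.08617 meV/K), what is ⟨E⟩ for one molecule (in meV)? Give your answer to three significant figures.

46.2 meV

k_BT = 0.08617 × 738 K = 63.593 meV.
Eᵢ/kT = 0.33180, 1.8398, 2.4688.
Z = Σ gᵢe^(−Eᵢ/kT) = 5·e^(−0.33180) + 3·e^(−1.8398) + 6·e^(−2.4688) = 3.5882 + 0.47655 + 0.50812 = 4.5729.
⟨E⟩ = Σ Eᵢ gᵢe^(−Eᵢ/kT) / Z = (21.1·3.5882 + 117·0.47655 + 157·0.50812) / 4.5729 = 46.2 meV.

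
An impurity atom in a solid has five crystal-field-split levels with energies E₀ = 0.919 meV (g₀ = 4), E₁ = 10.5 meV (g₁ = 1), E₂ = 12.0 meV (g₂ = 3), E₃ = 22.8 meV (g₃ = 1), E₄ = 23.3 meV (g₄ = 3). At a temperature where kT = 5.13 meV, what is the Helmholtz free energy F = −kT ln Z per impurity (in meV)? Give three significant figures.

Eᵢ/kT = 0.17914, 2.0468, 2.3392, 4.4444, 4.5419.
Z = Σ gᵢe^(−Eᵢ/kT) = 4·e^(−0.17914) + 1·e^(−2.0468) + 3·e^(−2.3392) + 1·e^(−4.4444) + 3·e^(−4.5419) = 3.3440 + 0.12915 + 0.28921 + 0.011744 + 0.031959 = 3.8061.
F = −kT ln Z = −5.13 × ln(3.8061) = −5.13 × 1.3366 = -6.86 meV.

-6.86 meV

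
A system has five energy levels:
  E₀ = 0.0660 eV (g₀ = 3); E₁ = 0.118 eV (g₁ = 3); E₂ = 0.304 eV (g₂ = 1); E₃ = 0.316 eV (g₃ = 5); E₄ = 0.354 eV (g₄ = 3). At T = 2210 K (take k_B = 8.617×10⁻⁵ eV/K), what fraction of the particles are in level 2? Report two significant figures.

0.038

k_BT = 8.617×10⁻⁵ × 2210 K = 0.1904 eV.
Eᵢ/kT = 0.3466, 0.6197, 1.597, 1.660, 1.859.
Z = Σ gᵢe^(−Eᵢ/kT) = 3·e^(−0.3466) + 3·e^(−0.6197) + 1·e^(−1.597) + 5·e^(−1.660) + 3·e^(−1.859) = 2.121 + 1.614 + 0.2025 + 0.9507 + 0.4675 = 5.356.
P₂ = g₂ e^(−E₂/kT) / Z = 0.2025/5.356 = 0.038.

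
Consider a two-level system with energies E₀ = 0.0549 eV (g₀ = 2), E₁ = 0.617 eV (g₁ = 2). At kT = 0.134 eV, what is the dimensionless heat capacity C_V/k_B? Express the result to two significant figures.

Eᵢ/kT = 0.4097, 4.604.
Z = Σ gᵢe^(−Eᵢ/kT) = 2·e^(−0.4097) + 2·e^(−4.604) = 1.328 + 0.02002 = 1.348.
⟨E⟩ = 0.06325 eV, ⟨E²⟩ = 0.008623 eV².
C_V/k_B = (⟨E²⟩ − ⟨E⟩²)/(kT)² = (0.008623 − 0.004001)/0.01796 = 0.26.

0.26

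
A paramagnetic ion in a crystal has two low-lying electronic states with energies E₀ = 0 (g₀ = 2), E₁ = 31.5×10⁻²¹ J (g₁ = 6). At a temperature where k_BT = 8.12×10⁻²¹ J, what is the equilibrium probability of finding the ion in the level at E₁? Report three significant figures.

0.0584

Eᵢ/kT = 0, 3.8793.
Z = Σ gᵢe^(−Eᵢ/kT) = 2·e^(−0) + 6·e^(−3.8793) = 2.0000 + 0.12399 = 2.1240.
P₁ = g₁ e^(−E₁/kT) / Z = 0.12399/2.1240 = 0.0584.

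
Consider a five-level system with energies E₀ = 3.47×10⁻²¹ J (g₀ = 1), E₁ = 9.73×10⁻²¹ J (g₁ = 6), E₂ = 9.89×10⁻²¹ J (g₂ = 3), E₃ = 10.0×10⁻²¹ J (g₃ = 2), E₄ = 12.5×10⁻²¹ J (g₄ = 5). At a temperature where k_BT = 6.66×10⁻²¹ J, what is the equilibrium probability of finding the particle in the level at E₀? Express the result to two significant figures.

0.15

Eᵢ/kT = 0.5210, 1.461, 1.485, 1.502, 1.877.
Z = Σ gᵢe^(−Eᵢ/kT) = 1·e^(−0.5210) + 6·e^(−1.461) + 3·e^(−1.485) + 2·e^(−1.502) + 5·e^(−1.877) = 0.5939 + 1.392 + 0.6795 + 0.4454 + 0.7652 = 3.876.
P₀ = g₀ e^(−E₀/kT) / Z = 0.5939/3.876 = 0.15.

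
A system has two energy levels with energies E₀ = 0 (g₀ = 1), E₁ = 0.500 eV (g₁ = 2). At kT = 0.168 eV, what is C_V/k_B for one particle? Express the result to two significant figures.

0.74

Eᵢ/kT = 0, 2.976.
Z = Σ gᵢe^(−Eᵢ/kT) = 1·e^(−0) + 2·e^(−2.976) = 1.000 + 0.1020 = 1.102.
⟨E⟩ = 0.04628 eV, ⟨E²⟩ = 0.02314 eV².
C_V/k_B = (⟨E²⟩ − ⟨E⟩²)/(kT)² = (0.02314 − 0.002142)/0.02822 = 0.74.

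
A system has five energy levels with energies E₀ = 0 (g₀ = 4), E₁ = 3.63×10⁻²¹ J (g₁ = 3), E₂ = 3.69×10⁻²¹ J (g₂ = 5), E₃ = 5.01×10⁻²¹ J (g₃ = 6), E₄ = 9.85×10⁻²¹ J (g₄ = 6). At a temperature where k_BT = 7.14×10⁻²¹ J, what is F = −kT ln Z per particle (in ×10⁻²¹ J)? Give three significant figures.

Eᵢ/kT = 0, 0.50840, 0.51681, 0.70168, 1.3796.
Z = Σ gᵢe^(−Eᵢ/kT) = 4·e^(−0) + 3·e^(−0.50840) + 5·e^(−0.51681) + 6·e^(−0.70168) + 6·e^(−1.3796) = 4.0000 + 1.8044 + 2.9821 + 2.9745 + 1.5101 = 13.271.
F = −kT ln Z = −7.14 × ln(13.271) = −7.14 × 2.5856 = -18.5 ×10⁻²¹ J.

-18.5 ×10⁻²¹ J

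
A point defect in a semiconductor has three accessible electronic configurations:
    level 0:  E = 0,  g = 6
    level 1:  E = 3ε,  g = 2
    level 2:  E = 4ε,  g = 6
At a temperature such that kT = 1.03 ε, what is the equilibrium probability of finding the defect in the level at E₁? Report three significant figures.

0.0174

Eᵢ/kT = 0, 2.9126, 3.8835.
Z = Σ gᵢe^(−Eᵢ/kT) = 6·e^(−0) + 2·e^(−2.9126) + 6·e^(−3.8835) = 6.0000 + 0.10867 + 0.12347 = 6.2321.
P₁ = g₁ e^(−E₁/kT) / Z = 0.10867/6.2321 = 0.0174.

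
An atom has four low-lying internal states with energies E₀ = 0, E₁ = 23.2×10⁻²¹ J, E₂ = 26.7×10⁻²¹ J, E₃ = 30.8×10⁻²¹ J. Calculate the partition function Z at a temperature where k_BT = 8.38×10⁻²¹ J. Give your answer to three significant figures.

Eᵢ/kT = 0, 2.7685, 3.1862, 3.6754.
Z = Σ e^(−Eᵢ/kT) = e^(−0) + e^(−2.7685) + e^(−3.1862) + e^(−3.6754) = 1.0000 + 0.062756 + 0.041329 + 0.025339 = 1.1294.

Z = 1.13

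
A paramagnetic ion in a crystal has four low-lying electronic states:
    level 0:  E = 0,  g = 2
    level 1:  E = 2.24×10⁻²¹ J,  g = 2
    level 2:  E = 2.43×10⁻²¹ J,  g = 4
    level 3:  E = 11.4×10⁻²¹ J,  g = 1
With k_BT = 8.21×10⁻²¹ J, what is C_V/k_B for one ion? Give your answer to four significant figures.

0.06746

Eᵢ/kT = 0, 0.272838, 0.295981, 1.38855.
Z = Σ gᵢe^(−Eᵢ/kT) = 2·e^(−0) + 2·e^(−0.272838) + 4·e^(−0.295981) + 1·e^(−1.38855) = 2.00000 + 1.52243 + 2.97521 + 0.249437 = 6.74708.
⟨E⟩ = 1.99843, ⟨E²⟩ = 8.54060.
C_V/k_B = (⟨E²⟩ − ⟨E⟩²)/(kT)² = (8.54060 − 3.99372)/67.4041 = 0.06746.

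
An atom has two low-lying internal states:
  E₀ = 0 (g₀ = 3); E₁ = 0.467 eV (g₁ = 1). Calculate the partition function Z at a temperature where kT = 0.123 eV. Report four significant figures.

Eᵢ/kT = 0, 3.79675.
Z = Σ gᵢe^(−Eᵢ/kT) = 3·e^(−0) + 1·e^(−3.79675) = 3.00000 + 0.0224436 = 3.02244.

Z = 3.022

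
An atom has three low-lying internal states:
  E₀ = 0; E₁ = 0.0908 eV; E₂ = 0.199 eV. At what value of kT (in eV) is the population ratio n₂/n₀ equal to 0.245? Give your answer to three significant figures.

0.141 eV

n₂/n₀ = exp[−(E₂−E₀)/kT] = 0.245.
⇒ (E₂−E₀)/kT = ln(1/0.245) = ln(4.0816) = 1.4065.
kT = 0.199 eV / 1.4065 = 0.141 eV.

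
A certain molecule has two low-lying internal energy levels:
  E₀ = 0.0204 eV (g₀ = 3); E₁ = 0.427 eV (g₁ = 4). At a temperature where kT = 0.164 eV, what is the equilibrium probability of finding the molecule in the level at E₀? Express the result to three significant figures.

Eᵢ/kT = 0.12439, 2.6037.
Z = Σ gᵢe^(−Eᵢ/kT) = 3·e^(−0.12439) + 4·e^(−2.6037) = 2.6491 + 0.29600 = 2.9451.
P₀ = g₀ e^(−E₀/kT) / Z = 2.6491/2.9451 = 0.899.

0.899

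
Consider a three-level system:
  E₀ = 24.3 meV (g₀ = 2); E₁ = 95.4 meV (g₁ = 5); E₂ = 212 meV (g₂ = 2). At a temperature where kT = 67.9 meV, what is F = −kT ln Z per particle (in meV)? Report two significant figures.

-68 meV

Eᵢ/kT = 0.3579, 1.405, 3.122.
Z = Σ gᵢe^(−Eᵢ/kT) = 2·e^(−0.3579) + 5·e^(−1.405) + 2·e^(−3.122) = 1.398 + 1.227 + 0.08814 = 2.713.
F = −kT ln Z = −67.9 × ln(2.713) = −67.9 × 0.9981 = -68 meV.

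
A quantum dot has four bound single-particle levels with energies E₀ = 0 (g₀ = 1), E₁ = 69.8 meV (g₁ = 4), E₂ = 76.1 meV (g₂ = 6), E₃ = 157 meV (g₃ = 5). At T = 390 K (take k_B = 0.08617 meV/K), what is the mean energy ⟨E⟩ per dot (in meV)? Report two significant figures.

41 meV

k_BT = 0.08617 × 390 K = 33.61 meV.
Eᵢ/kT = 0, 2.077, 2.264, 4.671.
Z = Σ gᵢe^(−Eᵢ/kT) = 1·e^(−0) + 4·e^(−2.077) + 6·e^(−2.264) + 5·e^(−4.671) = 1.000 + 0.5012 + 0.6236 + 0.04681 = 2.172.
⟨E⟩ = Σ Eᵢ gᵢe^(−Eᵢ/kT) / Z = (0·1.000 + 69.8·0.5012 + 76.1·0.6236 + 157·0.04681) / 2.172 = 41 meV.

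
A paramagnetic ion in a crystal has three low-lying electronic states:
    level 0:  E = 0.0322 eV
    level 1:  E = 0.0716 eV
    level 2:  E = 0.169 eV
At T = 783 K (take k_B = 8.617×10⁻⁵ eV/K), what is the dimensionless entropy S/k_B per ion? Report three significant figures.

k_BT = 8.617×10⁻⁵ × 783 K = 0.067471 eV.
Eᵢ/kT = 0.47724, 1.0612, 2.5048.
Z = Σ e^(−Eᵢ/kT) = e^(−0.47724) + e^(−1.0612) + e^(−2.5048) = 0.62049 + 0.34604 + 0.081692 = 1.0482.
⟨E⟩ = Σ EᵢPᵢ = 0.055869 eV.
S/k_B = ln Z + ⟨E⟩/kT = ln(1.0482) + 0.055869/0.067471 = 0.047074 + 0.82804 = 0.875.

0.875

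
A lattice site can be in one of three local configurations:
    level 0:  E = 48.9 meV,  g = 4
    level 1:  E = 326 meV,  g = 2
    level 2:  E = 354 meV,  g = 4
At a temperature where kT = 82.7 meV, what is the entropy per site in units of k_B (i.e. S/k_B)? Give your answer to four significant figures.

1.573

Eᵢ/kT = 0.591294, 3.94196, 4.28053.
Z = Σ gᵢe^(−Eᵢ/kT) = 4·e^(−0.591294) + 2·e^(−3.94196) + 4·e^(−4.28053) = 2.21444 + 0.0388203 + 0.0553413 = 2.30860.
⟨E⟩ = Σ EᵢPᵢ = 60.8734 meV.
S/k_B = ln Z + ⟨E⟩/kT = ln(2.30860) + 60.8734/82.7 = 0.836641 + 0.736075 = 1.573.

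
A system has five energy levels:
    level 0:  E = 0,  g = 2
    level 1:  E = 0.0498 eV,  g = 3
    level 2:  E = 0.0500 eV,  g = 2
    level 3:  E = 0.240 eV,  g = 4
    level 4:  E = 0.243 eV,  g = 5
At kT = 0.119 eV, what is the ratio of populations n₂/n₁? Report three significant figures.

n₂/n₁ = (g₂/g₁) exp[−(E₂−E₁)/kT] = (2/3) × exp(−(0.0002 eV)/(0.119 eV)) = (2/3) × exp(-0.0016807) = 0.666.

0.666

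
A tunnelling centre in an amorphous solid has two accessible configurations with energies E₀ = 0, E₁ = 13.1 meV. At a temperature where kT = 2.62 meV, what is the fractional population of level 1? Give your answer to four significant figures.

0.006693

Eᵢ/kT = 0, 5.00000.
Z = Σ e^(−Eᵢ/kT) = e^(−0) + e^(−5.00000) = 1.00000 + 0.00673795 = 1.00674.
P₁ = e^(−E₁/kT) / Z = 0.00673795/1.00674 = 0.006693.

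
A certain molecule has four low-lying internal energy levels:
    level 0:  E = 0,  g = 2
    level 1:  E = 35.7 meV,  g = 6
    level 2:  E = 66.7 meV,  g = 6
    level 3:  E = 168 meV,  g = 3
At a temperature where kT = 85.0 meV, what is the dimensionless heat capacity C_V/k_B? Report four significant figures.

0.1817

Eᵢ/kT = 0, 0.420000, 0.784706, 1.97647.
Z = Σ gᵢe^(−Eᵢ/kT) = 2·e^(−0) + 6·e^(−0.420000) + 6·e^(−0.784706) + 3·e^(−1.97647) = 2.00000 + 3.94228 + 2.73752 + 0.415672 = 9.09547.
⟨E⟩ = 43.2264 meV, ⟨E²⟩ = 3181.28 meV².
C_V/k_B = (⟨E²⟩ − ⟨E⟩²)/(kT)² = (3181.28 − 1868.52)/7225.00 = 0.1817.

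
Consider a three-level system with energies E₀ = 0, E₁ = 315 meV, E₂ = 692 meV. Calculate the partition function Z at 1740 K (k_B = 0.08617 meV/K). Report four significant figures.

Z = 1.132

k_BT = 0.08617 × 1740 K = 149.936 meV.
Eᵢ/kT = 0, 2.10090, 4.61530.
Z = Σ e^(−Eᵢ/kT) = e^(−0) + e^(−2.10090) + e^(−4.61530) = 1.00000 + 0.122346 + 0.00989921 = 1.13225.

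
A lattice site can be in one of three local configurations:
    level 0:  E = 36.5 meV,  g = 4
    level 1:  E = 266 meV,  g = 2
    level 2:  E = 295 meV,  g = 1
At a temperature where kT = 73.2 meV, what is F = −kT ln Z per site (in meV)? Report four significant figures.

-67.07 meV

Eᵢ/kT = 0.498634, 3.63388, 4.03005.
Z = Σ gᵢe^(−Eᵢ/kT) = 4·e^(−0.498634) + 2·e^(−3.63388) + 1·e^(−4.03005) = 2.42944 + 0.0528270 + 0.0177734 = 2.50004.
F = −kT ln Z = −73.2 × ln(2.50004) = −73.2 × 0.916307 = -67.07 meV.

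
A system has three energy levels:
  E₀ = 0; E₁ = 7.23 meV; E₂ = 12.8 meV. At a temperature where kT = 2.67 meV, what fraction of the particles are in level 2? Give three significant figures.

Eᵢ/kT = 0, 2.7079, 4.7940.
Z = Σ e^(−Eᵢ/kT) = e^(−0) + e^(−2.7079) + e^(−4.7940) = 1.0000 + 0.066677 + 0.0082793 = 1.0750.
P₂ = e^(−E₂/kT) / Z = 0.0082793/1.0750 = 0.00770.

0.00770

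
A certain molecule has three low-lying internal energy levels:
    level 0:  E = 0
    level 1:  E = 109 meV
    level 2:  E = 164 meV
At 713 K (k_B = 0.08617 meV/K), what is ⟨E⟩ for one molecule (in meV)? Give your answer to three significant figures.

24.1 meV

k_BT = 0.08617 × 713 K = 61.439 meV.
Eᵢ/kT = 0, 1.7741, 2.6693.
Z = Σ e^(−Eᵢ/kT) = e^(−0) + e^(−1.7741) + e^(−2.6693) = 1.0000 + 0.16964 + 0.069301 = 1.2389.
⟨E⟩ = Σ Eᵢ e^(−Eᵢ/kT) / Z = (0·1.0000 + 109·0.16964 + 164·0.069301) / 1.2389 = 24.1 meV.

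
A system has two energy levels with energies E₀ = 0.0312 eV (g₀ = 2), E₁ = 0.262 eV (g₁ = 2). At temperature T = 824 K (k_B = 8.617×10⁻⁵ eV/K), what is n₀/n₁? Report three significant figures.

25.8

k_BT = 8.617×10⁻⁵ × 824 K = 0.071004 eV.
n₀/n₁ = (g₀/g₁) exp[−(E₀−E₁)/kT] = (2/2) × exp(−(-0.2308 eV)/(0.071004 eV)) = (2/2) × exp(3.2505) = 25.8.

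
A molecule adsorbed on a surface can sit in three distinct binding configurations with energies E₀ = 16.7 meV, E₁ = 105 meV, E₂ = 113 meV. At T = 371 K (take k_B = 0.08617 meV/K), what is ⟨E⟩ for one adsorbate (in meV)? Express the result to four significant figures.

k_BT = 0.08617 × 371 K = 31.9691 meV.
Eᵢ/kT = 0.522379, 3.28442, 3.53466.
Z = Σ e^(−Eᵢ/kT) = e^(−0.522379) + e^(−3.28442) + e^(−3.53466) = 0.593108 + 0.0374623 + 0.0291687 = 0.659739.
⟨E⟩ = Σ Eᵢ e^(−Eᵢ/kT) / Z = (16.7·0.593108 + 105·0.0374623 + 113·0.0291687) / 0.659739 = 25.97 meV.

25.97 meV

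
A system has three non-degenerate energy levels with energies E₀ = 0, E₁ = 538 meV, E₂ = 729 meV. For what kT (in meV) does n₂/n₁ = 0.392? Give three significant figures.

204 meV

n₂/n₁ = exp[−(E₂−E₁)/kT] = 0.392.
⇒ (E₂−E₁)/kT = ln(1/0.392) = ln(2.5510) = 0.93649.
kT = 191 meV / 0.93649 = 204 meV.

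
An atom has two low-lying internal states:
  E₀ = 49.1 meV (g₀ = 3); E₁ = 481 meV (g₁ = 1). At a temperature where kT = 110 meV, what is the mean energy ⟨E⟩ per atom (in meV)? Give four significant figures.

Eᵢ/kT = 0.446364, 4.37273.
Z = Σ gᵢe^(−Eᵢ/kT) = 3·e^(−0.446364) + 1·e^(−4.37273) = 1.91985 + 0.0126167 = 1.93247.
⟨E⟩ = Σ Eᵢ gᵢe^(−Eᵢ/kT) / Z = (49.1·1.91985 + 481·0.0126167) / 1.93247 = 51.92 meV.

51.92 meV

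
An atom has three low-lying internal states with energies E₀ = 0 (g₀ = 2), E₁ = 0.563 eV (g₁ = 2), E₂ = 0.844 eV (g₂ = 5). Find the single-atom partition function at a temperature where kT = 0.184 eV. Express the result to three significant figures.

Eᵢ/kT = 0, 3.0598, 4.5870.
Z = Σ gᵢe^(−Eᵢ/kT) = 2·e^(−0) + 2·e^(−3.0598) + 5·e^(−4.5870) = 2.0000 + 0.093794 + 0.050917 = 2.1447.

Z = 2.14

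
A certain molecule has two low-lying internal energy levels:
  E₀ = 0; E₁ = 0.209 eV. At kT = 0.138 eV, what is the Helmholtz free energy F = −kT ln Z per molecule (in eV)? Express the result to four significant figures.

-0.02743 eV

Eᵢ/kT = 0, 1.51449.
Z = Σ e^(−Eᵢ/kT) = e^(−0) + e^(−1.51449) = 1.00000 + 0.219920 = 1.21992.
F = −kT ln Z = −0.138 × ln(1.21992) = −0.138 × 0.198785 = -0.02743 eV.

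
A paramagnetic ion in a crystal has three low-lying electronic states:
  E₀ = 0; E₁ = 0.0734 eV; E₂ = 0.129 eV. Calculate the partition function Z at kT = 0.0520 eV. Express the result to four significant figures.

Eᵢ/kT = 0, 1.41154, 2.48077.
Z = Σ e^(−Eᵢ/kT) = e^(−0) + e^(−1.41154) + e^(−2.48077) = 1.00000 + 0.243768 + 0.0836788 = 1.32745.

Z = 1.327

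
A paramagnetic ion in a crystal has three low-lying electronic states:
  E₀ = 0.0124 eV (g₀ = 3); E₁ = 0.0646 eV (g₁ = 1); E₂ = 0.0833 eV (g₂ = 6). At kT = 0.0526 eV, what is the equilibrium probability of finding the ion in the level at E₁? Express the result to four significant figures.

Eᵢ/kT = 0.235741, 1.22814, 1.58365.
Z = Σ gᵢe^(−Eᵢ/kT) = 3·e^(−0.235741) + 1·e^(−1.22814) + 6·e^(−1.58365) = 2.36996 + 0.292837 + 1.23135 = 3.89415.
P₁ = g₁ e^(−E₁/kT) / Z = 0.292837/3.89415 = 0.07520.

0.07520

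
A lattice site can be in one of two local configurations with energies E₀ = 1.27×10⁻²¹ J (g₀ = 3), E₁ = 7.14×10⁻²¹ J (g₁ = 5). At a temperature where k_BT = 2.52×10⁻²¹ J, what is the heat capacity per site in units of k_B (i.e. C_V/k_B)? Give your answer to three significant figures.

0.652

Eᵢ/kT = 0.50397, 2.8333.
Z = Σ gᵢe^(−Eᵢ/kT) = 3·e^(−0.50397) + 5·e^(−2.8333) = 1.8124 + 0.29409 = 2.1065.
⟨E⟩ = 2.0895, ⟨E²⟩ = 8.5050.
C_V/k_B = (⟨E²⟩ − ⟨E⟩²)/(kT)² = (8.5050 − 4.3660)/6.3504 = 0.652.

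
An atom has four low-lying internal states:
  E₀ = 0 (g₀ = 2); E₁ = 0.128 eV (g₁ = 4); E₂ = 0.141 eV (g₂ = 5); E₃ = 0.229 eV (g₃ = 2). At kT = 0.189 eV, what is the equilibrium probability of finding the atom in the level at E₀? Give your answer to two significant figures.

0.29

Eᵢ/kT = 0, 0.6772, 0.7460, 1.212.
Z = Σ gᵢe^(−Eᵢ/kT) = 2·e^(−0) + 4·e^(−0.6772) + 5·e^(−0.7460) + 2·e^(−1.212) = 2.000 + 2.032 + 2.371 + 0.5952 = 6.998.
P₀ = g₀ e^(−E₀/kT) / Z = 2.000/6.998 = 0.29.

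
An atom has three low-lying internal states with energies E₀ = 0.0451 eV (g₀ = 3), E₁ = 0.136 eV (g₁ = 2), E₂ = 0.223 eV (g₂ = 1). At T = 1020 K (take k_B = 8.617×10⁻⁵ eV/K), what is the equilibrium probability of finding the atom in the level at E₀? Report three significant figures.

k_BT = 8.617×10⁻⁵ × 1020 K = 0.087893 eV.
Eᵢ/kT = 0.51312, 1.5473, 2.5372.
Z = Σ gᵢe^(−Eᵢ/kT) = 3·e^(−0.51312) + 2·e^(−1.5473) + 1·e^(−2.5372) = 1.7959 + 0.42564 + 0.079088 = 2.3006.
P₀ = g₀ e^(−E₀/kT) / Z = 1.7959/2.3006 = 0.781.

0.781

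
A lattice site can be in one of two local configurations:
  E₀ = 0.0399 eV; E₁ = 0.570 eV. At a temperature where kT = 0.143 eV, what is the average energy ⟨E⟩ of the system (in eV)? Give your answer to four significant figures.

Eᵢ/kT = 0.279021, 3.98601.
Z = Σ e^(−Eᵢ/kT) = e^(−0.279021) + e^(−3.98601) = 0.756524 + 0.0185737 = 0.775098.
⟨E⟩ = Σ Eᵢ e^(−Eᵢ/kT) / Z = (0.0399·0.756524 + 0.570·0.0185737) / 0.775098 = 0.05260 eV.

0.05260 eV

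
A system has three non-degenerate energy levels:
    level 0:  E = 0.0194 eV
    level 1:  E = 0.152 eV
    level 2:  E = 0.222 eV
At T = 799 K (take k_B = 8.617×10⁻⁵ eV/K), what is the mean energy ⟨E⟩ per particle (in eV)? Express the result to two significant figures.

0.044 eV

k_BT = 8.617×10⁻⁵ × 799 K = 0.06885 eV.
Eᵢ/kT = 0.2818, 2.208, 3.224.
Z = Σ e^(−Eᵢ/kT) = e^(−0.2818) + e^(−2.208) + e^(−3.224) = 0.7544 + 0.1099 + 0.03980 = 0.9041.
⟨E⟩ = Σ Eᵢ e^(−Eᵢ/kT) / Z = (0.0194·0.7544 + 0.152·0.1099 + 0.222·0.03980) / 0.9041 = 0.044 eV.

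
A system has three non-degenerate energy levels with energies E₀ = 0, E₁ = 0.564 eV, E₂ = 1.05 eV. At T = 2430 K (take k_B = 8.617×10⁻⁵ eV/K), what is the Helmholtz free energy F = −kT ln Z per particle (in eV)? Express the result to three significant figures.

-0.0150 eV

k_BT = 8.617×10⁻⁵ × 2430 K = 0.20939 eV.
Eᵢ/kT = 0, 2.6935, 5.0146.
Z = Σ e^(−Eᵢ/kT) = e^(−0) + e^(−2.6935) + e^(−5.0146) = 1.0000 + 0.067644 + 0.0066403 = 1.0743.
F = −kT ln Z = −0.20939 × ln(1.0743) = −0.20939 × 0.071669 = -0.0150 eV.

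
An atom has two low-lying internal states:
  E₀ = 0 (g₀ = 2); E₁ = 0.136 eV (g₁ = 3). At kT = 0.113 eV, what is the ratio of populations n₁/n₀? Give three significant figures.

0.450

n₁/n₀ = (g₁/g₀) exp[−(E₁−E₀)/kT] = (3/2) × exp(−(0.136 eV)/(0.113 eV)) = (3/2) × exp(-1.2035) = 0.450.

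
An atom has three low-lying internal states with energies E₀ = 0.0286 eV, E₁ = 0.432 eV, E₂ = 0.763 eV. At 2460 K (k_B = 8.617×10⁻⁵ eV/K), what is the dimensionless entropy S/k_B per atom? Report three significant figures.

0.498

k_BT = 8.617×10⁻⁵ × 2460 K = 0.21198 eV.
Eᵢ/kT = 0.13492, 2.0379, 3.5994.
Z = Σ e^(−Eᵢ/kT) = e^(−0.13492) + e^(−2.0379) + e^(−3.5994) = 0.87379 + 0.13030 + 0.027340 = 1.0314.
⟨E⟩ = Σ EᵢPᵢ = 0.099031 eV.
S/k_B = ln Z + ⟨E⟩/kT = ln(1.0314) + 0.099031/0.21198 = 0.030917 + 0.46717 = 0.498.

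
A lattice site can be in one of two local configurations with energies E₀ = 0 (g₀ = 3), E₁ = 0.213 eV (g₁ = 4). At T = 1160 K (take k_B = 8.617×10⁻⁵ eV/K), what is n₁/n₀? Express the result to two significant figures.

k_BT = 8.617×10⁻⁵ × 1160 K = 0.09996 eV.
n₁/n₀ = (g₁/g₀) exp[−(E₁−E₀)/kT] = (4/3) × exp(−(0.213 eV)/(0.09996 eV)) = (4/3) × exp(-2.131) = 0.16.

0.16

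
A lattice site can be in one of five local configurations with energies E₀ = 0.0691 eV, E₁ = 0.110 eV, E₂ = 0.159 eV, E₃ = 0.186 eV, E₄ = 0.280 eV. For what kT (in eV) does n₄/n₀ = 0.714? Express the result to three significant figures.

0.626 eV

n₄/n₀ = exp[−(E₄−E₀)/kT] = 0.714.
⇒ (E₄−E₀)/kT = ln(1/0.714) = ln(1.4006) = 0.33690.
kT = 0.2109 eV / 0.33690 = 0.626 eV.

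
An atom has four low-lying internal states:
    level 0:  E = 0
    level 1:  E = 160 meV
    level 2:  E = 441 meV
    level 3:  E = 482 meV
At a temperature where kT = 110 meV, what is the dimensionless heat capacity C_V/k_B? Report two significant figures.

0.67

Eᵢ/kT = 0, 1.455, 4.009, 4.382.
Z = Σ e^(−Eᵢ/kT) = e^(−0) + e^(−1.455) + e^(−4.009) + e^(−4.382) = 1.000 + 0.2334 + 0.01815 + 0.01250 = 1.264.
⟨E⟩ = 40.64 meV, ⟨E²⟩ = 9817 meV².
C_V/k_B = (⟨E²⟩ − ⟨E⟩²)/(kT)² = (9817 − 1652)/12100 = 0.67.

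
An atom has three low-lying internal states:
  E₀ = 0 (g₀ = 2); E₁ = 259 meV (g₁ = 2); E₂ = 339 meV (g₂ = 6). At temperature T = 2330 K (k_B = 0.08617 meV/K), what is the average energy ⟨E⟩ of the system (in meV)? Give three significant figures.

142 meV

k_BT = 0.08617 × 2330 K = 200.78 meV.
Eᵢ/kT = 0, 1.2900, 1.6884.
Z = Σ gᵢe^(−Eᵢ/kT) = 2·e^(−0) + 2·e^(−1.2900) + 6·e^(−1.6884) = 2.0000 + 0.55054 + 1.1089 = 3.6594.
⟨E⟩ = Σ Eᵢ gᵢe^(−Eᵢ/kT) / Z = (0·2.0000 + 259·0.55054 + 339·1.1089) / 3.6594 = 142 meV.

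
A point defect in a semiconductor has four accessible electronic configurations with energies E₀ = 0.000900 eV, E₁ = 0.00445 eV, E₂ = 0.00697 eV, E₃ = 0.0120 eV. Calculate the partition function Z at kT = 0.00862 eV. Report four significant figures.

Eᵢ/kT = 0.104408, 0.516241, 0.808585, 1.39211.
Z = Σ e^(−Eᵢ/kT) = e^(−0.104408) + e^(−0.516241) + e^(−0.808585) + e^(−1.39211) = 0.900858 + 0.596760 + 0.445488 + 0.248550 = 2.19166.

Z = 2.192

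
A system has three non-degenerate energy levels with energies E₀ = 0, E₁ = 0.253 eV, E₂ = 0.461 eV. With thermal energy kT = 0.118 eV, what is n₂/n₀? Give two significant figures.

0.020

n₂/n₀ = exp[−(E₂−E₀)/kT] = exp(−(0.461 eV)/(0.118 eV)) = exp(-3.907) = 0.020.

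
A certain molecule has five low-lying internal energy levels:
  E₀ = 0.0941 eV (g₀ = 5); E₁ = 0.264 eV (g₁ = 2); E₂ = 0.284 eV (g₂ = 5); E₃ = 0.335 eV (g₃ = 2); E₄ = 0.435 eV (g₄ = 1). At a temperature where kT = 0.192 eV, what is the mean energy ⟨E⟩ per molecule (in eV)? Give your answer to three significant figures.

0.176 eV

Eᵢ/kT = 0.49010, 1.3750, 1.4792, 1.7448, 2.2656.
Z = Σ gᵢe^(−Eᵢ/kT) = 5·e^(−0.49010) + 2·e^(−1.3750) + 5·e^(−1.4792) + 2·e^(−1.7448) + 1·e^(−2.2656) = 3.0628 + 0.50568 + 1.1391 + 0.34936 + 0.10377 = 5.1607.
⟨E⟩ = Σ Eᵢ gᵢe^(−Eᵢ/kT) / Z = (0.0941·3.0628 + 0.264·0.50568 + 0.284·1.1391 + 0.335·0.34936 + 0.435·0.10377) / 5.1607 = 0.176 eV.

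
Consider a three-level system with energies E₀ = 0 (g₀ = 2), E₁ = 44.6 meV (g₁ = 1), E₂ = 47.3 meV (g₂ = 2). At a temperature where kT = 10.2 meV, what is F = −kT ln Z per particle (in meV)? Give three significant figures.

-7.23 meV

Eᵢ/kT = 0, 4.3725, 4.6373.
Z = Σ gᵢe^(−Eᵢ/kT) = 2·e^(−0) + 1·e^(−4.3725) + 2·e^(−4.6373) = 2.0000 + 0.012620 + 0.019368 = 2.0320.
F = −kT ln Z = −10.2 × ln(2.0320) = −10.2 × 0.70902 = -7.23 meV.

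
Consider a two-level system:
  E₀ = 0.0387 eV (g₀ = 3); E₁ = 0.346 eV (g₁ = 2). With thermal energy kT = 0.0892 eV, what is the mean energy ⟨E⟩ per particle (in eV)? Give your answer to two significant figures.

0.045 eV

Eᵢ/kT = 0.4339, 3.879.
Z = Σ gᵢe^(−Eᵢ/kT) = 3·e^(−0.4339) + 2·e^(−3.879) = 1.944 + 0.04134 = 1.985.
⟨E⟩ = Σ Eᵢ gᵢe^(−Eᵢ/kT) / Z = (0.0387·1.944 + 0.346·0.04134) / 1.985 = 0.045 eV.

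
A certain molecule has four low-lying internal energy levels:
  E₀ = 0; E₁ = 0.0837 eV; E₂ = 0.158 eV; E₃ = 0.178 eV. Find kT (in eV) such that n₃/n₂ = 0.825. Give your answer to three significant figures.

n₃/n₂ = exp[−(E₃−E₂)/kT] = 0.825.
⇒ (E₃−E₂)/kT = ln(1/0.825) = ln(1.2121) = 0.19235.
kT = 0.020 eV / 0.19235 = 0.104 eV.

0.104 eV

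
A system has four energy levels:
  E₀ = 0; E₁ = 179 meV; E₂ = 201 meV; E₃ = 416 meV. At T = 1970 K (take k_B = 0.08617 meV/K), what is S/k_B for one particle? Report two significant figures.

k_BT = 0.08617 × 1970 K = 169.8 meV.
Eᵢ/kT = 0, 1.054, 1.184, 2.450.
Z = Σ e^(−Eᵢ/kT) = e^(−0) + e^(−1.054) + e^(−1.184) + e^(−2.450) = 1.000 + 0.3485 + 0.3061 + 0.08629 = 1.741.
⟨E⟩ = Σ EᵢPᵢ = 91.79 meV.
S/k_B = ln Z + ⟨E⟩/kT = ln(1.741) + 91.79/169.8 = 0.5545 + 0.5406 = 1.1.

1.1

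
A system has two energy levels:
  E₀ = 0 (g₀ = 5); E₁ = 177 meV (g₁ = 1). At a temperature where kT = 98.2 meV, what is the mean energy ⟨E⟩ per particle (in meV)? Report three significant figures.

Eᵢ/kT = 0, 1.8024.
Z = Σ gᵢe^(−Eᵢ/kT) = 5·e^(−0) + 1·e^(−1.8024) = 5.0000 + 0.16490 = 5.1649.
⟨E⟩ = Σ Eᵢ gᵢe^(−Eᵢ/kT) / Z = (0·5.0000 + 177·0.16490) / 5.1649 = 5.65 meV.

5.65 meV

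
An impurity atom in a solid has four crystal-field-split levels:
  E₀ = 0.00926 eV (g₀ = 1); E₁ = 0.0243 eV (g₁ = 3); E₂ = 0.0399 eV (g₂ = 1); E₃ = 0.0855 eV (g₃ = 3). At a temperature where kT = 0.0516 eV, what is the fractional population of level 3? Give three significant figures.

0.153

Eᵢ/kT = 0.17946, 0.47093, 0.77326, 1.6570.
Z = Σ gᵢe^(−Eᵢ/kT) = 1·e^(−0.17946) + 3·e^(−0.47093) + 1·e^(−0.77326) + 3·e^(−1.6570) = 0.83572 + 1.8733 + 0.46151 + 0.57213 = 3.7427.
P₃ = g₃ e^(−E₃/kT) / Z = 0.57213/3.7427 = 0.153.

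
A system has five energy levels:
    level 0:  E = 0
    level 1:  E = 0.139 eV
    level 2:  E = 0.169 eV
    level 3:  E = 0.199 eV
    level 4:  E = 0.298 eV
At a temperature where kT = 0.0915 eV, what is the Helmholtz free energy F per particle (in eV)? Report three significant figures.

Eᵢ/kT = 0, 1.5191, 1.8470, 2.1749, 3.2568.
Z = Σ e^(−Eᵢ/kT) = e^(−0) + e^(−1.5191) + e^(−1.8470) + e^(−2.1749) + e^(−3.2568) = 1.0000 + 0.21891 + 0.15771 + 0.11362 + 0.038511 = 1.5288.
F = −kT ln Z = −0.0915 × ln(1.5288) = −0.0915 × 0.42448 = -0.0388 eV.

-0.0388 eV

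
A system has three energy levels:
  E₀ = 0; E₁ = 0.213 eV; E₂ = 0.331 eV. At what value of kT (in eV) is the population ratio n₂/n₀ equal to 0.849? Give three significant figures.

2.02 eV

n₂/n₀ = exp[−(E₂−E₀)/kT] = 0.849.
⇒ (E₂−E₀)/kT = ln(1/0.849) = ln(1.1779) = 0.16373.
kT = 0.331 eV / 0.16373 = 2.02 eV.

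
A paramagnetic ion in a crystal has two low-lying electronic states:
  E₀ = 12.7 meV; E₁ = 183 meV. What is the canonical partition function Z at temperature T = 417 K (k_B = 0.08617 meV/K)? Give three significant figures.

Z = 0.708

k_BT = 0.08617 × 417 K = 35.933 meV.
Eᵢ/kT = 0.35344, 5.0928.
Z = Σ e^(−Eᵢ/kT) = e^(−0.35344) + e^(−5.0928) = 0.70227 + 0.0061408 = 0.70841.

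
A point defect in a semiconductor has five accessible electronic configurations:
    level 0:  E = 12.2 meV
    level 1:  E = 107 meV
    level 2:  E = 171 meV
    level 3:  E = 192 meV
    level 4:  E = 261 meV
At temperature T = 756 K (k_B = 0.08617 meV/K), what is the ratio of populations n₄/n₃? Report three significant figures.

0.347

k_BT = 0.08617 × 756 K = 65.145 meV.
n₄/n₃ = exp[−(E₄−E₃)/kT] = exp(−(69 meV)/(65.145 meV)) = exp(-1.0592) = 0.347.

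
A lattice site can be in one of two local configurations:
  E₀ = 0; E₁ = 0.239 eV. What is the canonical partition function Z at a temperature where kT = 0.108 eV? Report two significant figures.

Z = 1.1

Eᵢ/kT = 0, 2.213.
Z = Σ e^(−Eᵢ/kT) = e^(−0) + e^(−2.213) = 1.000 + 0.1094 = 1.109.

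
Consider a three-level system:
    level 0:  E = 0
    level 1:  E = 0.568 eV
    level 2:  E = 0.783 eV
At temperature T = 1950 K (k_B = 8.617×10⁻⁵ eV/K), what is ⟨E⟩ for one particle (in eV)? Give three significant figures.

k_BT = 8.617×10⁻⁵ × 1950 K = 0.16803 eV.
Eᵢ/kT = 0, 3.3803, 4.6599.
Z = Σ e^(−Eᵢ/kT) = e^(−0) + e^(−3.3803) + e^(−4.6599) = 1.0000 + 0.034037 + 0.0094674 = 1.0435.
⟨E⟩ = Σ Eᵢ e^(−Eᵢ/kT) / Z = (0·1.0000 + 0.568·0.034037 + 0.783·0.0094674) / 1.0435 = 0.0256 eV.

0.0256 eV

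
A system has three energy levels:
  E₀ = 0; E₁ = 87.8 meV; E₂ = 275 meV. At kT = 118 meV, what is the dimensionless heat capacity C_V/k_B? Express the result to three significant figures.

0.367

Eᵢ/kT = 0, 0.74407, 2.3305.
Z = Σ e^(−Eᵢ/kT) = e^(−0) + e^(−0.74407) + e^(−2.3305) = 1.0000 + 0.47518 + 0.097247 = 1.5724.
⟨E⟩ = 43.541 meV, ⟨E²⟩ = 7006.7 meV².
C_V/k_B = (⟨E²⟩ − ⟨E⟩²)/(kT)² = (7006.7 − 1895.8)/13924 = 0.367.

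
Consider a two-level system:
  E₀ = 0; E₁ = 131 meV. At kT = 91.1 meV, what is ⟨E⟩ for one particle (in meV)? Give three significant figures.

25.1 meV

Eᵢ/kT = 0, 1.4380.
Z = Σ e^(−Eᵢ/kT) = e^(−0) + e^(−1.4380) = 1.0000 + 0.23740 = 1.2374.
⟨E⟩ = Σ Eᵢ e^(−Eᵢ/kT) / Z = (0·1.0000 + 131·0.23740) / 1.2374 = 25.1 meV.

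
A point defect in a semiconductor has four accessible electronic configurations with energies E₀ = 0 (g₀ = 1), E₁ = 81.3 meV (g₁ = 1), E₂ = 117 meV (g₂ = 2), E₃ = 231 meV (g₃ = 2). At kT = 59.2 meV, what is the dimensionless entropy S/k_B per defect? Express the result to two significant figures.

Eᵢ/kT = 0, 1.373, 1.976, 3.902.
Z = Σ gᵢe^(−Eᵢ/kT) = 1·e^(−0) + 1·e^(−1.373) + 2·e^(−1.976) + 2·e^(−3.902) = 1.000 + 0.2533 + 0.2772 + 0.04040 = 1.571.
⟨E⟩ = Σ EᵢPᵢ = 39.69 meV.
S/k_B = ln Z + ⟨E⟩/kT = ln(1.571) + 39.69/59.2 = 0.4517 + 0.6704 = 1.1.

1.1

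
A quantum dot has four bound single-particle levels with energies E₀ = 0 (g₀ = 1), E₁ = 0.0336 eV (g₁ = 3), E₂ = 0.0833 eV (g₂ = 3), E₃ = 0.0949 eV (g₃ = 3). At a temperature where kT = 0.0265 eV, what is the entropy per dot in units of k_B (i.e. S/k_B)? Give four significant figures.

Eᵢ/kT = 0, 1.26792, 3.14340, 3.58113.
Z = Σ gᵢe^(−Eᵢ/kT) = 1·e^(−0) + 3·e^(−1.26792) + 3·e^(−3.14340) + 3·e^(−3.58113) = 1.00000 + 0.844249 + 0.129408 + 0.0835326 = 2.05719.
⟨E⟩ = Σ EᵢPᵢ = 0.0228825 eV.
S/k_B = ln Z + ⟨E⟩/kT = ln(2.05719) + 0.0228825/0.0265 = 0.721341 + 0.863491 = 1.585.

1.585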